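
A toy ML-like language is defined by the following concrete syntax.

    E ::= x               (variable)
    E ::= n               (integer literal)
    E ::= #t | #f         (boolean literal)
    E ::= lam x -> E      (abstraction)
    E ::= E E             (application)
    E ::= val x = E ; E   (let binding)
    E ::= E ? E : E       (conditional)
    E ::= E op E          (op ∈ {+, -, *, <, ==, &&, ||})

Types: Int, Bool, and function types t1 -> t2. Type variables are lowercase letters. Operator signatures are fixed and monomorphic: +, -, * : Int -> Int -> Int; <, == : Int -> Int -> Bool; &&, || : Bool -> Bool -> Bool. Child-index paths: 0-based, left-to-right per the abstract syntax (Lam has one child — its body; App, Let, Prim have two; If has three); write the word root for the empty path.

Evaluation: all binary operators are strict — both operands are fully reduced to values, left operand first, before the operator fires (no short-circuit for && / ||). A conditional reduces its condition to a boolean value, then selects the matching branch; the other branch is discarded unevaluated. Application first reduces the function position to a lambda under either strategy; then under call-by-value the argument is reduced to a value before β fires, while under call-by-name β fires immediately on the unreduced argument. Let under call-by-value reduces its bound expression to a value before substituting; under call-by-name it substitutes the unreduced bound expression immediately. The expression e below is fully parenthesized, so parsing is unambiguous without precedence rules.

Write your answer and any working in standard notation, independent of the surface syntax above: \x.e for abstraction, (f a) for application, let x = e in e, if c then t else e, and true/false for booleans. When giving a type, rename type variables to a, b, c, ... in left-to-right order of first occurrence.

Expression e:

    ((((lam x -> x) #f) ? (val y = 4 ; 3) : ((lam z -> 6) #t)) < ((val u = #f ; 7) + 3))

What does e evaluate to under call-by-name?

Working:
step 0: ((if ((\x.x) false) then (let y = 4 in 3) else ((\z.6) true)) < ((let u = false in 7) + 3))
step 1: [beta@0.0] ((if false then (let y = 4 in 3) else ((\z.6) true)) < ((let u = false in 7) + 3))
step 2: [if@0] (((\z.6) true) < ((let u = false in 7) + 3))
step 3: [beta@0] (6 < ((let u = false in 7) + 3))
step 4: [let@1.0] (6 < (7 + 3))
step 5: [delta@1] (6 < 10)
step 6: [delta@root] true

Answer: true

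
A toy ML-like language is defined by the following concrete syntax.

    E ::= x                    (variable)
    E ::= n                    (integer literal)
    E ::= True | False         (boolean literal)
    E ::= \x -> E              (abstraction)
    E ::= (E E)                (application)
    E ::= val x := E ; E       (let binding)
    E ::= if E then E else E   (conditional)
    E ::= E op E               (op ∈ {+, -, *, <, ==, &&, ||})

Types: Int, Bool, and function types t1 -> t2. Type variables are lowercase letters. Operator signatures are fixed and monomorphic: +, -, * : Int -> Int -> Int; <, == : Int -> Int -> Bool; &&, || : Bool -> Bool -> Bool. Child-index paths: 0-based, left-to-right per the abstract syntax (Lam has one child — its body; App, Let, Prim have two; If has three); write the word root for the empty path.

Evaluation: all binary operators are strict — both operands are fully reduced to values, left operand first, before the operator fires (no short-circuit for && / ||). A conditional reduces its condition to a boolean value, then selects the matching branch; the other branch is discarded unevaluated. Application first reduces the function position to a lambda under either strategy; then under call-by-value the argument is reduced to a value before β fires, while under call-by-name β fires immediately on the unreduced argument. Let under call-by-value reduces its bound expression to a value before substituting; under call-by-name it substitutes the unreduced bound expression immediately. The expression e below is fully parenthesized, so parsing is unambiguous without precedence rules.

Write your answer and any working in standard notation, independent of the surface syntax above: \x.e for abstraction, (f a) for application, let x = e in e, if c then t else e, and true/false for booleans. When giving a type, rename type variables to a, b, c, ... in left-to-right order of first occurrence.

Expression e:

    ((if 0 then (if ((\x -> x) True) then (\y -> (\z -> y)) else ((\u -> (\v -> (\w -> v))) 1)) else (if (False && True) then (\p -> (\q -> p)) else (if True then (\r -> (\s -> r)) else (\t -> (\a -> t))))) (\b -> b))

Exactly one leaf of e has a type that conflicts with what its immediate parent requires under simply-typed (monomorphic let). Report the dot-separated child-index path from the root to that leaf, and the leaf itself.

Answer: 0.0 : 0

Derivation:
  unify Int ~ Bool
  FAIL: mismatch Int ~ Bool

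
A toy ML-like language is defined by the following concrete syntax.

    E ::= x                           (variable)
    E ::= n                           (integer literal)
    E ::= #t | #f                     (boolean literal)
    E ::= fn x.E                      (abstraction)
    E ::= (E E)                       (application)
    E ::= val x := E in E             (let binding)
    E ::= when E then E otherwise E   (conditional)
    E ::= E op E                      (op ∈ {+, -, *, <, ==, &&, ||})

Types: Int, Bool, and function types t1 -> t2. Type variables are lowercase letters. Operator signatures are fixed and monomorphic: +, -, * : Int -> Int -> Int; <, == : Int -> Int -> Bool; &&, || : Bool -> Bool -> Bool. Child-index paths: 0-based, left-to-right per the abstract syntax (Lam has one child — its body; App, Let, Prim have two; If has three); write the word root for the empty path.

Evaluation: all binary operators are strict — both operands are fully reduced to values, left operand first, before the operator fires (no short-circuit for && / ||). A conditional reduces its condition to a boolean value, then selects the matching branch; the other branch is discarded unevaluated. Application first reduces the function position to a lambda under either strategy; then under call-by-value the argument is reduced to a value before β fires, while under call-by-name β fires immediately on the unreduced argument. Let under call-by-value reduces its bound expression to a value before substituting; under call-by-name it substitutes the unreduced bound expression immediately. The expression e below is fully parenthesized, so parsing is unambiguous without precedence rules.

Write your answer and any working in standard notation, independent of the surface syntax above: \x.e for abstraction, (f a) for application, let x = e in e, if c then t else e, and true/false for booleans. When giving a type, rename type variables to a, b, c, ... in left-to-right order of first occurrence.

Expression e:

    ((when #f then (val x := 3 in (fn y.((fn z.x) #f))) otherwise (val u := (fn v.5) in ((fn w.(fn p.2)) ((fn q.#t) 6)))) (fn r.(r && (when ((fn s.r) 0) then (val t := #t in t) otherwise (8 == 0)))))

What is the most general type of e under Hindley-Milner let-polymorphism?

Answer: Int

Derivation:
  unify Bool ~ Bool
let x : Int
x : Int
\z._ : b -> Int
  unify b -> Int ~ Bool -> c
  unify b ~ Bool
  unify Int ~ c
_ _ : Int
\y._ : a -> Int
\v._ : d -> Int
let u : forall. d -> Int
\p._ : f -> Int
\w._ : e -> f -> Int
\q._ : g -> Bool
  unify g -> Bool ~ Int -> h
  unify g ~ Int
  unify Bool ~ h
_ _ : Bool
  unify e -> f -> Int ~ Bool -> i
  unify e ~ Bool
  unify f -> Int ~ i
_ _ : f -> Int
  unify a -> Int ~ f -> Int
  unify a ~ f
  unify Int ~ Int
r : j
  unify j ~ Bool
r : Bool
\s._ : k -> Bool
  unify k -> Bool ~ Int -> l
  unify k ~ Int
  unify Bool ~ l
_ _ : Bool
  unify Bool ~ Bool
let t : Bool
t : Bool
  unify Int ~ Int
  unify Int ~ Int
  unify Bool ~ Bool
  unify Bool ~ Bool
\r._ : Bool -> Bool
  unify f -> Int ~ (Bool -> Bool) -> m
  unify f ~ Bool -> Bool
  unify Int ~ m
_ _ : Int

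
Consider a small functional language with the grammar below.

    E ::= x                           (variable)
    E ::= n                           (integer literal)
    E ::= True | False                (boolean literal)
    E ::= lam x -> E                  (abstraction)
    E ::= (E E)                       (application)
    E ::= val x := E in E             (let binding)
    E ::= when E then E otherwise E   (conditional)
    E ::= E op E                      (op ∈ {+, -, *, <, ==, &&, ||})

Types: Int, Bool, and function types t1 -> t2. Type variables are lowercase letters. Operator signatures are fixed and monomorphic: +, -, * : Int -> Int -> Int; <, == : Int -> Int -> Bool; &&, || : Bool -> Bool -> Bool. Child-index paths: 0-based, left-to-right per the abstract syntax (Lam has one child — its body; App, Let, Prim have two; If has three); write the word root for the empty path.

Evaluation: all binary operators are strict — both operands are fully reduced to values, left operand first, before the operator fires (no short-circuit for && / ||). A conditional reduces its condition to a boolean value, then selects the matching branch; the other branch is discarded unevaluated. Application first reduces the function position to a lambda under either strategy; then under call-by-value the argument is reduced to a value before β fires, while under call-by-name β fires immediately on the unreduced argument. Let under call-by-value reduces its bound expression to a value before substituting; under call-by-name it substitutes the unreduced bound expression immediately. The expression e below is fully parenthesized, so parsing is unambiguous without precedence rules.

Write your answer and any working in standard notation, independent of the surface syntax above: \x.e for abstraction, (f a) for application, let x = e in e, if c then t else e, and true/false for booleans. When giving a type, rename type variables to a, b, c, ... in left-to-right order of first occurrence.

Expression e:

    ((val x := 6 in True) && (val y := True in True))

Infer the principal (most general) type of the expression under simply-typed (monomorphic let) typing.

Answer: Bool

Working:
let x : Int
  unify Bool ~ Bool
let y : Bool
  unify Bool ~ Bool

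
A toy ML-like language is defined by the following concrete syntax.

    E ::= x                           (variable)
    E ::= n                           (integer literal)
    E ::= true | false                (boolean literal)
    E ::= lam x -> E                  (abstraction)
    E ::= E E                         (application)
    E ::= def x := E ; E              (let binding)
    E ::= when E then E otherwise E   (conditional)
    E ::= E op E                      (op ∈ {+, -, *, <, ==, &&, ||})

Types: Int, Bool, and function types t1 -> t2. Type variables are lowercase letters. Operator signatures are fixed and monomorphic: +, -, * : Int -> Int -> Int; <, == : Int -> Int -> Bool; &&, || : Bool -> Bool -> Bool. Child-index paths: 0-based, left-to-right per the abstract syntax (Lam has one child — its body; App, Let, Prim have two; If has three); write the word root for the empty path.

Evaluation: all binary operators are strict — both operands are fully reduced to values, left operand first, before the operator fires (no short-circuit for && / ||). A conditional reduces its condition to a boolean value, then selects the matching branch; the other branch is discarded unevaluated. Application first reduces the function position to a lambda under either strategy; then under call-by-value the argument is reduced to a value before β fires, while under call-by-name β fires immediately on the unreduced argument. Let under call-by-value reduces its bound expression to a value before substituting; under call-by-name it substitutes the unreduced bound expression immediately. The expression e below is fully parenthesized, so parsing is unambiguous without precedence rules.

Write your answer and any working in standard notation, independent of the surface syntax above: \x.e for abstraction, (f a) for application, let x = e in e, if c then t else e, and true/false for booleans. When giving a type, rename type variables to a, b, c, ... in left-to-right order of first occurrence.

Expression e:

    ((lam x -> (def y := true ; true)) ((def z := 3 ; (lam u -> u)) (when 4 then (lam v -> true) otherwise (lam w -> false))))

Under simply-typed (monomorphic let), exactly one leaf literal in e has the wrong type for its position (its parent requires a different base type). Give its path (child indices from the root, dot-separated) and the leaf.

Answer: 1.1.0 : 4

Derivation:
let y : Bool
\x._ : a -> Bool
let z : Int
u : b
\u._ : b -> b
  unify Int ~ Bool
  FAIL: mismatch Int ~ Bool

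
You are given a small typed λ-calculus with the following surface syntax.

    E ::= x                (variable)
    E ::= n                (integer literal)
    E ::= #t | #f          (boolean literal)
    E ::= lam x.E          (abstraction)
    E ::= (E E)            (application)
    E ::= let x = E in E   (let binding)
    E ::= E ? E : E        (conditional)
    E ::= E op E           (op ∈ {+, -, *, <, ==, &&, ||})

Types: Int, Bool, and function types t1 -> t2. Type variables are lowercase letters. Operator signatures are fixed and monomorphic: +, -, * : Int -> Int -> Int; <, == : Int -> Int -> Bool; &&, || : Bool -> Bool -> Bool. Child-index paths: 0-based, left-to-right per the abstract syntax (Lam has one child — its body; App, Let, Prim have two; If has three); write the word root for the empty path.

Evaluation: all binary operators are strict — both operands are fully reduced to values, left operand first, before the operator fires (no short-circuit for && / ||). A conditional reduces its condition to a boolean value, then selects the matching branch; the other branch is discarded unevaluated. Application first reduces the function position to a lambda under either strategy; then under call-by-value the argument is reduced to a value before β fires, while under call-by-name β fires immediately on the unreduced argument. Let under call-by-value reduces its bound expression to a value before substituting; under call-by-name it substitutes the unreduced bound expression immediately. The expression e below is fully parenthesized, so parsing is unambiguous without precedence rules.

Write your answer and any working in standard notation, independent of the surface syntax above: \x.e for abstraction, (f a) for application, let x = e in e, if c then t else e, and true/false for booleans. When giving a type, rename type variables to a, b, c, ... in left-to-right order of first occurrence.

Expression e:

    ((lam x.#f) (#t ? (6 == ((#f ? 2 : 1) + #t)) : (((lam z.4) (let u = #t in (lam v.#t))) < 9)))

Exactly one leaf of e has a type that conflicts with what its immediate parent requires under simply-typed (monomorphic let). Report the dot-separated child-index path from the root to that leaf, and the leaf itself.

Derivation:
\x._ : a -> Bool
  unify Bool ~ Bool
  unify Int ~ Int
  unify Bool ~ Bool
  unify Int ~ Int
  unify Int ~ Int
  unify Bool ~ Int
  FAIL: mismatch Bool ~ Int

Answer: 1.1.1.1 : true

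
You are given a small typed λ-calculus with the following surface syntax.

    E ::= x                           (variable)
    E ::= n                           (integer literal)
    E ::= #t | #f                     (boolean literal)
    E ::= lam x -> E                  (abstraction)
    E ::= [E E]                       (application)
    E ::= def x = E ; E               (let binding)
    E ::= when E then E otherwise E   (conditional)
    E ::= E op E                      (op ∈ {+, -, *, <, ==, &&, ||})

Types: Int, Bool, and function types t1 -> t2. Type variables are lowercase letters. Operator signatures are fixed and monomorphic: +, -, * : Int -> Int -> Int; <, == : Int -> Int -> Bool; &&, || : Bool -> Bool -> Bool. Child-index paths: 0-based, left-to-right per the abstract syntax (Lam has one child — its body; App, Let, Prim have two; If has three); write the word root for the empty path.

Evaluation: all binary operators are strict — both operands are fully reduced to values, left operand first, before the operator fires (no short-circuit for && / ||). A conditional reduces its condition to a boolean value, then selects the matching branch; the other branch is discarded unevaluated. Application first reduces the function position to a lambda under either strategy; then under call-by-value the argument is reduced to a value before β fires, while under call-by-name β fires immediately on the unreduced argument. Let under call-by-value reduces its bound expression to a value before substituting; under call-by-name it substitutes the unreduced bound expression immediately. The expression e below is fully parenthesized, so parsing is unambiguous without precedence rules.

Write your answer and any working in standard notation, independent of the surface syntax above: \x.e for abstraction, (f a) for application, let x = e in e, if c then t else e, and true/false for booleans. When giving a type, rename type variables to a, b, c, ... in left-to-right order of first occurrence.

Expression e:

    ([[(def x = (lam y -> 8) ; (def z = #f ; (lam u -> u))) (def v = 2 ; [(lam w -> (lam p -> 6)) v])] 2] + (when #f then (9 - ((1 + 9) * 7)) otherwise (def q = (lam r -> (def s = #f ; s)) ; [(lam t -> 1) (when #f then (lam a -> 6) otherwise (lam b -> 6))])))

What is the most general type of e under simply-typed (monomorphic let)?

Derivation:
\y._ : a -> Int
let x : a -> Int
let z : Bool
u : b
\u._ : b -> b
let v : Int
\p._ : d -> Int
\w._ : c -> d -> Int
v : Int
  unify c -> d -> Int ~ Int -> e
  unify c ~ Int
  unify d -> Int ~ e
_ _ : d -> Int
  unify b -> b ~ (d -> Int) -> f
  unify b ~ d -> Int
  unify d -> Int ~ f
_ _ : d -> Int
  unify d -> Int ~ Int -> g
  unify d ~ Int
  unify Int ~ g
_ _ : Int
  unify Int ~ Int
  unify Bool ~ Bool
  unify Int ~ Int
  unify Int ~ Int
  unify Int ~ Int
  unify Int ~ Int
  unify Int ~ Int
  unify Int ~ Int
let s : Bool
s : Bool
\r._ : h -> Bool
let q : h -> Bool
\t._ : i -> Int
  unify Bool ~ Bool
\a._ : j -> Int
\b._ : k -> Int
  unify j -> Int ~ k -> Int
  unify j ~ k
  unify Int ~ Int
  unify i -> Int ~ (k -> Int) -> l
  unify i ~ k -> Int
  unify Int ~ l
_ _ : Int
  unify Int ~ Int
  unify Int ~ Int

Answer: Int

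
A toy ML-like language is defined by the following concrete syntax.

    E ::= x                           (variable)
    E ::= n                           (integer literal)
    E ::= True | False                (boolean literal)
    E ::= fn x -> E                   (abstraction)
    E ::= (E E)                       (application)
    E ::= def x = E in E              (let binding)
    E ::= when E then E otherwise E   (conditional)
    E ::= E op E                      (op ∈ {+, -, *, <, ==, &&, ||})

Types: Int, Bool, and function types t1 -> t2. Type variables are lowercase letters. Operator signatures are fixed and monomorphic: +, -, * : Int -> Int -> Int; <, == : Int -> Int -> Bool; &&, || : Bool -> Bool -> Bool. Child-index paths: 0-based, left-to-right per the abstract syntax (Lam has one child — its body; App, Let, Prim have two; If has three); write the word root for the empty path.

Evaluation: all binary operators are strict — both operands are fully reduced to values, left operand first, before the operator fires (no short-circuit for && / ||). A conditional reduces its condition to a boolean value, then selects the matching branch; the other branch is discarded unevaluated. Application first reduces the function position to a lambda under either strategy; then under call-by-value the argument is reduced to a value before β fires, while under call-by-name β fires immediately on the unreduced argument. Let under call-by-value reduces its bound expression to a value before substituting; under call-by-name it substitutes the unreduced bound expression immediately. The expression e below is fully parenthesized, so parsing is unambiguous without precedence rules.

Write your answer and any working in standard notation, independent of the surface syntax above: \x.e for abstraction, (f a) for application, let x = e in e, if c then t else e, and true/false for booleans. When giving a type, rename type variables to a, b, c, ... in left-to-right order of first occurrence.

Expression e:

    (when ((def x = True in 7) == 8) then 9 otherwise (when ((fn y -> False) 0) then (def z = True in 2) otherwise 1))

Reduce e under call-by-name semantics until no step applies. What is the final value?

Working:
step 0: (if ((let x = true in 7) == 8) then 9 else (if ((\y.false) 0) then (let z = true in 2) else 1))
step 1: [let@0.0] (if (7 == 8) then 9 else (if ((\y.false) 0) then (let z = true in 2) else 1))
step 2: [delta@0] (if false then 9 else (if ((\y.false) 0) then (let z = true in 2) else 1))
step 3: [if@root] (if ((\y.false) 0) then (let z = true in 2) else 1)
step 4: [beta@0] (if false then (let z = true in 2) else 1)
step 5: [if@root] 1

Answer: 1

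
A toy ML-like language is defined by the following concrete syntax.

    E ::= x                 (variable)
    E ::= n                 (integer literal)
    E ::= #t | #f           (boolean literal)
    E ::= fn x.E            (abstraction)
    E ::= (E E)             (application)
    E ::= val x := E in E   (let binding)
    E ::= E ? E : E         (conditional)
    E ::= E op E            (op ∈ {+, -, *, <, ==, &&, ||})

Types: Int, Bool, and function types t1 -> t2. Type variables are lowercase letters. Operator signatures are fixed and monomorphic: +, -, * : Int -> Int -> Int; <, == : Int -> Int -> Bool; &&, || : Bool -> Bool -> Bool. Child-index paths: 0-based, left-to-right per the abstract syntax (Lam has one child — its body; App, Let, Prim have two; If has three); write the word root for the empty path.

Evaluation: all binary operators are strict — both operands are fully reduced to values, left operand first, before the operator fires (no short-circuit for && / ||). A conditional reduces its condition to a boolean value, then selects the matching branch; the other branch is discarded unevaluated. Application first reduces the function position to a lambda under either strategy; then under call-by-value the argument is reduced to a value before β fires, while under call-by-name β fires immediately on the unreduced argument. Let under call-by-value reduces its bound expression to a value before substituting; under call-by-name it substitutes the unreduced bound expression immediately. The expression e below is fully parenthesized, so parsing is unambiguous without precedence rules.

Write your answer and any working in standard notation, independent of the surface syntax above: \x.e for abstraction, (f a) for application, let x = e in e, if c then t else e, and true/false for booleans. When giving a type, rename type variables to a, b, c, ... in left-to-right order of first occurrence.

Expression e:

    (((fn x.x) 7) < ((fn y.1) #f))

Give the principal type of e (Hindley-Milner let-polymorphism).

Answer: Bool

Working:
x : a
\x._ : a -> a
  unify a -> a ~ Int -> b
  unify a ~ Int
  unify Int ~ b
_ _ : Int
  unify Int ~ Int
\y._ : c -> Int
  unify c -> Int ~ Bool -> d
  unify c ~ Bool
  unify Int ~ d
_ _ : Int
  unify Int ~ Int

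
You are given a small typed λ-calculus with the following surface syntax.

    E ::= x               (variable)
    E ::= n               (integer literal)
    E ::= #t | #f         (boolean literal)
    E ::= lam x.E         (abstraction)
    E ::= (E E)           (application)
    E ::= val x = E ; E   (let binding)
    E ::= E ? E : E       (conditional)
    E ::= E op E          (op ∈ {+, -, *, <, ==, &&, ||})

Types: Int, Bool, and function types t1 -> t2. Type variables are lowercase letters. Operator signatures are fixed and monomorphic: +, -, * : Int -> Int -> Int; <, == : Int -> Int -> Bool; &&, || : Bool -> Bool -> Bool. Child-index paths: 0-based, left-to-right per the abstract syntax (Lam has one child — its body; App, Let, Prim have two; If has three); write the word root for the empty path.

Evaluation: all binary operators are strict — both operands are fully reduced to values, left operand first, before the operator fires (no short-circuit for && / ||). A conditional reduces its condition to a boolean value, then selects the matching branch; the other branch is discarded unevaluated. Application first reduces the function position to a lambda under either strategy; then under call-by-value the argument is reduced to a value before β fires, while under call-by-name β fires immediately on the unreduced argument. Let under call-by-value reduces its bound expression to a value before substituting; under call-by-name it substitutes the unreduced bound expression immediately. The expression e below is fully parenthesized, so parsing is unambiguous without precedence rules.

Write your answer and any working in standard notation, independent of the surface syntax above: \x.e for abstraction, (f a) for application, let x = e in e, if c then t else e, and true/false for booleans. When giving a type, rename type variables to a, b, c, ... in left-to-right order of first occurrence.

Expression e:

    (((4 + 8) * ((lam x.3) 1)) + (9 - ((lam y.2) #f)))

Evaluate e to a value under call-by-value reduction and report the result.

Trace:
step 0: (((4 + 8) * ((\x.3) 1)) + (9 - ((\y.2) false)))
step 1: [delta@0.0] ((12 * ((\x.3) 1)) + (9 - ((\y.2) false)))
step 2: [beta@0.1] ((12 * 3) + (9 - ((\y.2) false)))
step 3: [delta@0] (36 + (9 - ((\y.2) false)))
step 4: [beta@1.1] (36 + (9 - 2))
step 5: [delta@1] (36 + 7)
step 6: [delta@root] 43

Answer: 43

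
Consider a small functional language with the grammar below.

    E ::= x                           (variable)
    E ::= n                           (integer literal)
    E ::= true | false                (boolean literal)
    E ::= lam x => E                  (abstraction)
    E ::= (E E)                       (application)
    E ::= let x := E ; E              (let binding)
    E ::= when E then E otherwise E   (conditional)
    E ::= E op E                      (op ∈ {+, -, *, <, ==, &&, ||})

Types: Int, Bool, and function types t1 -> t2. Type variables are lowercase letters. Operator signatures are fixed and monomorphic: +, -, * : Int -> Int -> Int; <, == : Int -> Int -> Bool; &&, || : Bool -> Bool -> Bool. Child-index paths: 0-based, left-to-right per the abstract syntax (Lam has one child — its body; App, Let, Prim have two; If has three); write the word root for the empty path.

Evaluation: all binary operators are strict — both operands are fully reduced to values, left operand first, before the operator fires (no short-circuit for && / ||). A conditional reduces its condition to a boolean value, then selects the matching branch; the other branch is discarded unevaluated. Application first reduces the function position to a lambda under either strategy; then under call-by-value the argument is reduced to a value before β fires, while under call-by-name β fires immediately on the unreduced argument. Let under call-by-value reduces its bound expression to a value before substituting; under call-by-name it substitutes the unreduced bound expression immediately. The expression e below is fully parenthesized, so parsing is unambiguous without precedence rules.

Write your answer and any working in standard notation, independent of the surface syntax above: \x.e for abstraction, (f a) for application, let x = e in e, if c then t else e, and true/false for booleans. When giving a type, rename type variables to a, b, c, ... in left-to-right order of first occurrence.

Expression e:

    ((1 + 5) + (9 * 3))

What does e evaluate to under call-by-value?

Working:
step 0: ((1 + 5) + (9 * 3))
step 1: [delta@0] (6 + (9 * 3))
step 2: [delta@1] (6 + 27)
step 3: [delta@root] 33

Answer: 33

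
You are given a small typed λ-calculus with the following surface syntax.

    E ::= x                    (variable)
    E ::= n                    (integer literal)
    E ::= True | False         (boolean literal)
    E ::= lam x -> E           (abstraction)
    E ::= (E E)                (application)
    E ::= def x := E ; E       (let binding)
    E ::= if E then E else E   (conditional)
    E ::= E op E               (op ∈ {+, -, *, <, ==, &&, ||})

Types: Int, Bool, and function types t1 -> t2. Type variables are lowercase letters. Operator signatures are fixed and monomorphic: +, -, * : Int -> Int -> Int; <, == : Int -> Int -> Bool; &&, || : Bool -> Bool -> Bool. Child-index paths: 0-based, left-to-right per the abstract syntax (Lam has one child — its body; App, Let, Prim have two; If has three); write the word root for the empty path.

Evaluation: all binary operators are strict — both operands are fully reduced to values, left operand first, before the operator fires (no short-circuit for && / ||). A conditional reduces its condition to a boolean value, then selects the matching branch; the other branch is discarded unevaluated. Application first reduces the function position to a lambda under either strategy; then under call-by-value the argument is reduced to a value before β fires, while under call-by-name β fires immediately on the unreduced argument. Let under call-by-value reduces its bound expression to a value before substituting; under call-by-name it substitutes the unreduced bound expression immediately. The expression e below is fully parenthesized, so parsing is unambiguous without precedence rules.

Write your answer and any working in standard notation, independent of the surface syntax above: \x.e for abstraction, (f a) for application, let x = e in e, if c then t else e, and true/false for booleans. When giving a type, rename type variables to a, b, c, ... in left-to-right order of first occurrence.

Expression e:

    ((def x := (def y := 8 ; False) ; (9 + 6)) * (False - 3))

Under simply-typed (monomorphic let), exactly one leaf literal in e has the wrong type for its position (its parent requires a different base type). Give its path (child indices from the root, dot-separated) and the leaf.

Derivation:
let y : Int
let x : Bool
  unify Int ~ Int
  unify Int ~ Int
  unify Int ~ Int
  unify Bool ~ Int
  FAIL: mismatch Bool ~ Int

Answer: 1.0 : false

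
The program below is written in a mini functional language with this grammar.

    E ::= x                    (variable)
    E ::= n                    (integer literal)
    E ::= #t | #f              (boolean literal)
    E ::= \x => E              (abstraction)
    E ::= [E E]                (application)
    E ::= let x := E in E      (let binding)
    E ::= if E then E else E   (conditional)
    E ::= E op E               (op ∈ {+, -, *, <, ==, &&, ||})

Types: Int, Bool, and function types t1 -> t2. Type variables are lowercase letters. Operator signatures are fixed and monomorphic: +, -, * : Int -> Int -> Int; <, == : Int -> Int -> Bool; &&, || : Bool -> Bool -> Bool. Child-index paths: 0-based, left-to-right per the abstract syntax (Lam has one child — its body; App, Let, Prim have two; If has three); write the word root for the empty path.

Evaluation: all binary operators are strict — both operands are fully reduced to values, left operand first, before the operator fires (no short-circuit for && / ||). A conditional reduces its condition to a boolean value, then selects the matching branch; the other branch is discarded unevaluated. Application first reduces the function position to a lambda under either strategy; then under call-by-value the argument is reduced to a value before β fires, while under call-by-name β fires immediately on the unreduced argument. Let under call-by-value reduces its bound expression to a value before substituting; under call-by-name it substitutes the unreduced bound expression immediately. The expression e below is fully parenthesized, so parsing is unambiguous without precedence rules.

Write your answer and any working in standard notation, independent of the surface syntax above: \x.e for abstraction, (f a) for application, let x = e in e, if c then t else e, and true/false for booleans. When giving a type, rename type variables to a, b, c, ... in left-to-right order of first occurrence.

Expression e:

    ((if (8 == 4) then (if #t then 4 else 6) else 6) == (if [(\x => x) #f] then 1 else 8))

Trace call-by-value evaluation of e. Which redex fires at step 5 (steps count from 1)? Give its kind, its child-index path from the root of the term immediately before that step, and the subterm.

Working:
step 0: ((if (8 == 4) then (if true then 4 else 6) else 6) == (if ((\x.x) false) then 1 else 8))
step 1: [delta@0.0] ((if false then (if true then 4 else 6) else 6) == (if ((\x.x) false) then 1 else 8))
step 2: [if@0] (6 == (if ((\x.x) false) then 1 else 8))
step 3: [beta@1.0] (6 == (if false then 1 else 8))
step 4: [if@1] (6 == 8)
step 5: [delta@root] false

Answer: delta at root : (6 == 8)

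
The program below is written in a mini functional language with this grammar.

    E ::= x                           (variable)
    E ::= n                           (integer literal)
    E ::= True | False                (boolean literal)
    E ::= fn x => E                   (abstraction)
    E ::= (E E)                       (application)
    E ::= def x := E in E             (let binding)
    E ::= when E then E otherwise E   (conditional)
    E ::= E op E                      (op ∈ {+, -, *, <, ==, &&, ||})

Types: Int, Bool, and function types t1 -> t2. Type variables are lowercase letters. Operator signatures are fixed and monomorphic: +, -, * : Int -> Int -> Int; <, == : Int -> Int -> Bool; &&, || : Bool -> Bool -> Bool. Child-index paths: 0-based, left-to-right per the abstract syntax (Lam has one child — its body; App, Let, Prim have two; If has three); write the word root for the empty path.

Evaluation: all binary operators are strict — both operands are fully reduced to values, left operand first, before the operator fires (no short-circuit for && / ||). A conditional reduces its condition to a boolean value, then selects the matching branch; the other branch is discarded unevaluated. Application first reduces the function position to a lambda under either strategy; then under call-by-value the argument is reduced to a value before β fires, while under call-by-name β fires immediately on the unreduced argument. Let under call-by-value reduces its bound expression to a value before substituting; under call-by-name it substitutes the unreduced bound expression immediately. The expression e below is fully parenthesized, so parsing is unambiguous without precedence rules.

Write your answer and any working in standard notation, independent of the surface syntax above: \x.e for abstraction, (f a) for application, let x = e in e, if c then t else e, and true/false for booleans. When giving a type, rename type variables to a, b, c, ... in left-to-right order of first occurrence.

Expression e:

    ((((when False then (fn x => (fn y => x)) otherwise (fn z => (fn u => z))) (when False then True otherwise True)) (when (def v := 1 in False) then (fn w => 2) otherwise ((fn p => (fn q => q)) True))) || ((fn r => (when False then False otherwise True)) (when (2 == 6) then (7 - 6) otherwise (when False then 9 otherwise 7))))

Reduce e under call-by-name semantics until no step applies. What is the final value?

Derivation:
step 0: ((((if false then (\x.(\y.x)) else (\z.(\u.z))) (if false then true else true)) (if (let v = 1 in false) then (\w.2) else ((\p.(\q.q)) true))) || ((\r.(if false then false else true)) (if (2 == 6) then (7 - 6) else (if false then 9 else 7))))
step 1: [if@0.0.0] ((((\z.(\u.z)) (if false then true else true)) (if (let v = 1 in false) then (\w.2) else ((\p.(\q.q)) true))) || ((\r.(if false then false else true)) (if (2 == 6) then (7 - 6) else (if false then 9 else 7))))
step 2: [beta@0.0] (((\u.(if false then true else true)) (if (let v = 1 in false) then (\w.2) else ((\p.(\q.q)) true))) || ((\r.(if false then false else true)) (if (2 == 6) then (7 - 6) else (if false then 9 else 7))))
step 3: [beta@0] ((if false then true else true) || ((\r.(if false then false else true)) (if (2 == 6) then (7 - 6) else (if false then 9 else 7))))
step 4: [if@0] (true || ((\r.(if false then false else true)) (if (2 == 6) then (7 - 6) else (if false then 9 else 7))))
step 5: [beta@1] (true || (if false then false else true))
step 6: [if@1] (true || true)
step 7: [delta@root] true

Answer: true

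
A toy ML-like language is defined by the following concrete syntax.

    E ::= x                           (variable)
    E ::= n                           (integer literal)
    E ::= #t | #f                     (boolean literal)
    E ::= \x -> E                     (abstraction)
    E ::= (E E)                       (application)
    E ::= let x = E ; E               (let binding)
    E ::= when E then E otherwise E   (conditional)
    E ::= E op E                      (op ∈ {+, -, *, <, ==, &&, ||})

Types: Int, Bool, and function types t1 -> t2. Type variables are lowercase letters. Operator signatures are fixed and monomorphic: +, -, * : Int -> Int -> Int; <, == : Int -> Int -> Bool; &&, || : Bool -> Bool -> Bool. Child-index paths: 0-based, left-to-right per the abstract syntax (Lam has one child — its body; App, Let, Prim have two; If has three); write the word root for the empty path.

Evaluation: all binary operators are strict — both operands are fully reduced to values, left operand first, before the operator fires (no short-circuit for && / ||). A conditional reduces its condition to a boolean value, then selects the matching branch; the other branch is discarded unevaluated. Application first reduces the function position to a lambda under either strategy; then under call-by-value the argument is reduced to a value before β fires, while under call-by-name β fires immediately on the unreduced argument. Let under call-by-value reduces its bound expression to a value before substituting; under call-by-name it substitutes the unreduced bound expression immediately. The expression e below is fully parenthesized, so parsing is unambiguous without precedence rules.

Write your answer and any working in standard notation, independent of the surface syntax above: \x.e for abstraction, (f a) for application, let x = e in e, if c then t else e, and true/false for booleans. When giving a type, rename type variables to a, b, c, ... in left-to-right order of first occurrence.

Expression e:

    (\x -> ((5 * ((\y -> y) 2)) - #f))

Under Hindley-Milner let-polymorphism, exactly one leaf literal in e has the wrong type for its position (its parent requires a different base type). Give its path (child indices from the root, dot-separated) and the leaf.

Trace:
  unify Int ~ Int
y : b
\y._ : b -> b
  unify b -> b ~ Int -> c
  unify b ~ Int
  unify Int ~ c
_ _ : Int
  unify Int ~ Int
  unify Int ~ Int
  unify Bool ~ Int
  FAIL: mismatch Bool ~ Int

Answer: 0.1 : false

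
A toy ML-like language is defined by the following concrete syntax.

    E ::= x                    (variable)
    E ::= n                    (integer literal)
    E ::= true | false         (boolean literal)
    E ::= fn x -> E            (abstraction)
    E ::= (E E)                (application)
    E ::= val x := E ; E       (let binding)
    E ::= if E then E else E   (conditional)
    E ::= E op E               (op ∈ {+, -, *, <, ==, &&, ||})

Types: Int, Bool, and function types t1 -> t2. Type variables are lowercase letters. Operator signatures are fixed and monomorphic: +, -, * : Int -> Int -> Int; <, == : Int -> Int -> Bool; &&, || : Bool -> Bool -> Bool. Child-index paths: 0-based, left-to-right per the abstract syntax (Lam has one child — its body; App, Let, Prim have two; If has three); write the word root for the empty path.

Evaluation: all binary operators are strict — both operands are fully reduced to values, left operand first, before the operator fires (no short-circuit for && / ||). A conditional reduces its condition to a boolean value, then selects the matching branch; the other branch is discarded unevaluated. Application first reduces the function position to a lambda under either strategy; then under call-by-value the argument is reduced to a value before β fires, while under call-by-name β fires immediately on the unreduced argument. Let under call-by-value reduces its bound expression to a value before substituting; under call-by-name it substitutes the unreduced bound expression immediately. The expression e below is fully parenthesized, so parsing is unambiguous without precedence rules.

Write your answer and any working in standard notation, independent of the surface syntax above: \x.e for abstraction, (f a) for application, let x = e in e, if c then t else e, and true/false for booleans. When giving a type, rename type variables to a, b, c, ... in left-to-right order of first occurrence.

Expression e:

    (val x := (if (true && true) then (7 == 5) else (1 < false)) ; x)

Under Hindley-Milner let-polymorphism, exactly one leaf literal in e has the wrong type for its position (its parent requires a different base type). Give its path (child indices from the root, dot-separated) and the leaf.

Answer: 0.2.1 : false

Trace:
  unify Bool ~ Bool
  unify Bool ~ Bool
  unify Bool ~ Bool
  unify Int ~ Int
  unify Int ~ Int
  unify Int ~ Int
  unify Bool ~ Int
  FAIL: mismatch Bool ~ Int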